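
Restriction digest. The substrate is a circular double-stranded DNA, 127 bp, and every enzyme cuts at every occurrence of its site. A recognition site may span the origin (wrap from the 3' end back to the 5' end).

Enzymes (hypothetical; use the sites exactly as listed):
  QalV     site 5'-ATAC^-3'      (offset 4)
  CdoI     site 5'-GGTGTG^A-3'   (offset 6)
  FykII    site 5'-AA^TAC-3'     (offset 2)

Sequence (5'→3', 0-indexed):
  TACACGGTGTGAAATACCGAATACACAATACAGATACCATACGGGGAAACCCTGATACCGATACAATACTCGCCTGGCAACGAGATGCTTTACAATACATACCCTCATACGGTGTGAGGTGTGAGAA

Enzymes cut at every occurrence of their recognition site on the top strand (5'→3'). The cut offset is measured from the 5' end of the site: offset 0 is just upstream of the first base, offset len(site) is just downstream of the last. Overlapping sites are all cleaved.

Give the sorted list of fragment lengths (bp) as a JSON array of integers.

Per-enzyme occurrences:
  QalV ATAC/4: at [13, 20, 27, 33, 38, 54, 60, 65, 94, 98, 106, 126] ⇒ [3, 17, 24, 31, 37, 42, 58, 64, 69, 98, 102, 110]
  CdoI GGTGTGA/6: at [5, 110, 117] ⇒ [11, 116, 123]
  FykII AATAC/2: at [12, 19, 26, 64, 93, 125] ⇒ [0, 14, 21, 28, 66, 95]

All cut coordinates (distinct, sorted): [0, 3, 11, 14, 17, 21, 24, 28, 31, 37, 42, 58, 64, 66, 69, 95, 98, 102, 110, 116, 123]

Fragment lengths:
  0→3: 3 bp
  3→11: 8 bp
  11→14: 3 bp
  14→17: 3 bp
  17→21: 4 bp
  21→24: 3 bp
  24→28: 4 bp
  28→31: 3 bp
  31→37: 6 bp
  37→42: 5 bp
  42→58: 16 bp
  58→64: 6 bp
  64→66: 2 bp
  66→69: 3 bp
  69→95: 26 bp
  95→98: 3 bp
  98→102: 4 bp
  102→110: 8 bp
  110→116: 6 bp
  116→123: 7 bp
  123→0 (wrap): 127-123+0 = 4 bp

[2,3,3,3,3,3,3,3,4,4,4,4,5,6,6,6,7,8,8,16,26]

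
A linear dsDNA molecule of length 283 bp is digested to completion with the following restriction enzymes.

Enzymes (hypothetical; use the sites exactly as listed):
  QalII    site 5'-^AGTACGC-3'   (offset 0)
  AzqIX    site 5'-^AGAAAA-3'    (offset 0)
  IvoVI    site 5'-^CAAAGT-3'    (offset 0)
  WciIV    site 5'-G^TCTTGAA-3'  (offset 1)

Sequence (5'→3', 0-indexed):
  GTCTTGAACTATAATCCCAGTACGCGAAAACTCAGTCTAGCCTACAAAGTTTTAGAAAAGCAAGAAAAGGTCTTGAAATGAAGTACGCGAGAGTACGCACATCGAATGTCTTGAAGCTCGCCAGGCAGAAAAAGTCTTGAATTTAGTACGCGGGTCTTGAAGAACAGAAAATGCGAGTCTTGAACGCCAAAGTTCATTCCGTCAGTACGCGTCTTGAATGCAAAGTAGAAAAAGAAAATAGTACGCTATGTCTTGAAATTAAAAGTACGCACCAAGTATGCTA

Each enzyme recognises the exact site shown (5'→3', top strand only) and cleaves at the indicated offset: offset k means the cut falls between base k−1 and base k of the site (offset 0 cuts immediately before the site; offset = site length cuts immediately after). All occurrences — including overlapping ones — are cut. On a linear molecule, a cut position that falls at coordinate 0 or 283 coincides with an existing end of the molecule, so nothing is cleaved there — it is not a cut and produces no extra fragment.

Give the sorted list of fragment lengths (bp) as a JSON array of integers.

Scan for sites:
  QalII (AGTACGC, off=0): starts [18, 81, 91, 144, 203, 239, 263] → cuts [18, 81, 91, 144, 203, 239, 263]
  AzqIX (AGAAAA, off=0): starts [53, 62, 126, 165, 226, 232] → cuts [53, 62, 126, 165, 226, 232]
  IvoVI (CAAAGT, off=0): starts [44, 187, 220] → cuts [44, 187, 220]
  WciIV (GTCTTGAA, off=1): starts [0, 69, 107, 133, 153, 176, 210, 249] → cuts [1, 70, 108, 134, 154, 177, 211, 250]

Pooled cuts: [1, 18, 44, 53, 62, 70, 81, 91, 108, 126, 134, 144, 154, 165, 177, 187, 203, 211, 220, 226, 232, 239, 250, 263]

Fragments:
  [0,1): 1 bp
  [1,18): 17 bp
  [18,44): 26 bp
  [44,53): 9 bp
  [53,62): 9 bp
  [62,70): 8 bp
  [70,81): 11 bp
  [81,91): 10 bp
  [91,108): 17 bp
  [108,126): 18 bp
  [126,134): 8 bp
  [134,144): 10 bp
  [144,154): 10 bp
  [154,165): 11 bp
  [165,177): 12 bp
  [177,187): 10 bp
  [187,203): 16 bp
  [203,211): 8 bp
  [211,220): 9 bp
  [220,226): 6 bp
  [226,232): 6 bp
  [232,239): 7 bp
  [239,250): 11 bp
  [250,263): 13 bp
  [263,283): 20 bp

[1,6,6,7,8,8,8,9,9,9,10,10,10,10,11,11,11,12,13,16,17,17,18,20,26]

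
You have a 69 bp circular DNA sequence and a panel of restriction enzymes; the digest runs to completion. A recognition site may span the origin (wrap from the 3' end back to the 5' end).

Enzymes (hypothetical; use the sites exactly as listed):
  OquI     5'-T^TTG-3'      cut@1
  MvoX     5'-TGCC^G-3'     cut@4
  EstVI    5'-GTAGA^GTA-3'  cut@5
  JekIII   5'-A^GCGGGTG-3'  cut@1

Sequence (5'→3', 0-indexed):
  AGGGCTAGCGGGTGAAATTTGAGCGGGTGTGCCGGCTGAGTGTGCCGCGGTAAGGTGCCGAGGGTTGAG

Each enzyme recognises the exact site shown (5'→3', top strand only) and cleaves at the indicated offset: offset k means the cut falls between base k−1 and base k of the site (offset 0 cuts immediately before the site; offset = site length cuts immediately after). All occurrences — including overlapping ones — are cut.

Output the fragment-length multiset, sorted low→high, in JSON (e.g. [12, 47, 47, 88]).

[4,11,11,13,13,17]

Scan for sites:
  OquI TTTG/1: at [17] ⇒ [18]
  MvoX TGCCG/4: at [29, 42, 55] ⇒ [33, 46, 59]
  EstVI (GTAGAGTA, off=5): no sites
  JekIII AGCGGGTG/1: at [6, 21] ⇒ [7, 22]

Pooled cuts: [7, 18, 22, 33, 46, 59]

Fragment lengths:
  7→18: 11 bp
  18→22: 4 bp
  22→33: 11 bp
  33→46: 13 bp
  46→59: 13 bp
  59→7 (wrap): 69-59+7 = 17 bp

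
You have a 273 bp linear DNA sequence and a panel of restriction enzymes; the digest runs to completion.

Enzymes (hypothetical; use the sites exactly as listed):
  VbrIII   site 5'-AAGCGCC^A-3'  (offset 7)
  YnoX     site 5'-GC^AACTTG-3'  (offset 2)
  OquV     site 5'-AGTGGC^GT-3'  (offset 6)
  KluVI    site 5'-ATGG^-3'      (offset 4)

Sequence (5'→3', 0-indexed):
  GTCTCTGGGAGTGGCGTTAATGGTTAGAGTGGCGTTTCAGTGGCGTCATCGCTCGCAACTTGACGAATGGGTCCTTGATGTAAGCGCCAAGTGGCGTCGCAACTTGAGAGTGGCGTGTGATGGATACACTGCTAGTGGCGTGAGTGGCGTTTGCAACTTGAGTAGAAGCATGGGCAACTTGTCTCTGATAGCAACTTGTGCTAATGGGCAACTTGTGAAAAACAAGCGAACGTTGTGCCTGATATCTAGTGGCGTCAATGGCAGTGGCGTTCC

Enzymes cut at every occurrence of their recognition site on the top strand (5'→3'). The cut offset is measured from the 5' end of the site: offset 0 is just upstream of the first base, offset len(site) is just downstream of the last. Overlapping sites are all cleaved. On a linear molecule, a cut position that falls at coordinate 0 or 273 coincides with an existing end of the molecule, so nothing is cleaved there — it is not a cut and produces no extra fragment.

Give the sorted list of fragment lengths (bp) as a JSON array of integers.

Site scan:
  VbrIII (AAGCGCCA, off=7): starts [81] → cuts [88]
  YnoX (GCAACTTG, off=2): starts [54, 98, 152, 173, 190, 207] → cuts [56, 100, 154, 175, 192, 209]
  OquV (AGTGGCGT, off=6): starts [9, 27, 38, 89, 108, 133, 142, 247, 262] → cuts [15, 33, 44, 95, 114, 139, 148, 253, 268]
  KluVI (ATGG, off=4): starts [19, 66, 119, 169, 203, 257] → cuts [23, 70, 123, 173, 207, 261]

All cut coordinates (distinct, sorted): [15, 23, 33, 44, 56, 70, 88, 95, 100, 114, 123, 139, 148, 154, 173, 175, 192, 207, 209, 253, 261, 268]

Fragments:
  [0,15): 15 bp
  [15,23): 8 bp
  [23,33): 10 bp
  [33,44): 11 bp
  [44,56): 12 bp
  [56,70): 14 bp
  [70,88): 18 bp
  [88,95): 7 bp
  [95,100): 5 bp
  [100,114): 14 bp
  [114,123): 9 bp
  [123,139): 16 bp
  [139,148): 9 bp
  [148,154): 6 bp
  [154,173): 19 bp
  [173,175): 2 bp
  [175,192): 17 bp
  [192,207): 15 bp
  [207,209): 2 bp
  [209,253): 44 bp
  [253,261): 8 bp
  [261,268): 7 bp
  [268,273): 5 bp

[2,2,5,5,6,7,7,8,8,9,9,10,11,12,14,14,15,15,16,17,18,19,44]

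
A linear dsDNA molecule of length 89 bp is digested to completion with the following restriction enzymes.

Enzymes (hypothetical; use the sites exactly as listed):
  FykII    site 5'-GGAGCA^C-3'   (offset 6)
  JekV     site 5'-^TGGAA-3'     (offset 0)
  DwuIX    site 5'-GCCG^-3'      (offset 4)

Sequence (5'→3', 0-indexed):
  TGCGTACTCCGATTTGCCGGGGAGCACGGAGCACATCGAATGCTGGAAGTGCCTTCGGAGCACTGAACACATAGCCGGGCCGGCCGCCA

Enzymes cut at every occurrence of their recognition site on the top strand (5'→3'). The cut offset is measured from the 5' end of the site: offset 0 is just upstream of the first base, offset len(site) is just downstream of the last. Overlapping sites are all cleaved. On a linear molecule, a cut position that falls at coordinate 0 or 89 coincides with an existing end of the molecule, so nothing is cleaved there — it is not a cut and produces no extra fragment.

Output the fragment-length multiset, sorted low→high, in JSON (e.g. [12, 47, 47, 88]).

Scan for sites:
  FykII (GGAGCAC, off=6): starts [20, 27, 56] → cuts [26, 33, 62]
  JekV (TGGAA, off=0): starts [43] → cuts [43]
  DwuIX (GCCG, off=4): starts [15, 73, 78, 82] → cuts [19, 77, 82, 86]

All cut coordinates (distinct, sorted): [19, 26, 33, 43, 62, 77, 82, 86]

Fragment lengths:
  [0,19): 19 bp
  [19,26): 7 bp
  [26,33): 7 bp
  [33,43): 10 bp
  [43,62): 19 bp
  [62,77): 15 bp
  [77,82): 5 bp
  [82,86): 4 bp
  [86,89): 3 bp

[3,4,5,7,7,10,15,19,19]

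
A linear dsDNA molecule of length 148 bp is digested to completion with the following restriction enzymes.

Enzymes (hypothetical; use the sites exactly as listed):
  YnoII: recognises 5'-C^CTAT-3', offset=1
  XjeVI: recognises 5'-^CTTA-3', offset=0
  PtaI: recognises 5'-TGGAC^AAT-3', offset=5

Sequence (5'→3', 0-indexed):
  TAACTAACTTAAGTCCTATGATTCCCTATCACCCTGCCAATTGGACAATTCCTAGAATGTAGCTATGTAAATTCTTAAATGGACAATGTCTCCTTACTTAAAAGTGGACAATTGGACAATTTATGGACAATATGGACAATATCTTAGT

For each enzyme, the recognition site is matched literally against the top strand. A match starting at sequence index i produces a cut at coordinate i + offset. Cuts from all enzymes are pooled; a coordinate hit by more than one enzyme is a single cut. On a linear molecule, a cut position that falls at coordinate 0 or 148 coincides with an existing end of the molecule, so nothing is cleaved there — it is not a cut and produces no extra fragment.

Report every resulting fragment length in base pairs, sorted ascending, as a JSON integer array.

[4,5,6,7,8,8,8,9,10,11,11,13,21,27]

Site scan:
  YnoII (CCTAT, off=1): starts [14, 24] → cuts [15, 25]
  XjeVI (CTTA, off=0): starts [7, 73, 92, 96, 142] → cuts [7, 73, 92, 96, 142]
  PtaI (TGGACAAT, off=5): starts [41, 79, 104, 112, 123, 132] → cuts [46, 84, 109, 117, 128, 137]

All cut coordinates (distinct, sorted): [7, 15, 25, 46, 73, 84, 92, 96, 109, 117, 128, 137, 142]

Fragments:
  [0,7): 7 bp
  [7,15): 8 bp
  [15,25): 10 bp
  [25,46): 21 bp
  [46,73): 27 bp
  [73,84): 11 bp
  [84,92): 8 bp
  [92,96): 4 bp
  [96,109): 13 bp
  [109,117): 8 bp
  [117,128): 11 bp
  [128,137): 9 bp
  [137,142): 5 bp
  [142,148): 6 bp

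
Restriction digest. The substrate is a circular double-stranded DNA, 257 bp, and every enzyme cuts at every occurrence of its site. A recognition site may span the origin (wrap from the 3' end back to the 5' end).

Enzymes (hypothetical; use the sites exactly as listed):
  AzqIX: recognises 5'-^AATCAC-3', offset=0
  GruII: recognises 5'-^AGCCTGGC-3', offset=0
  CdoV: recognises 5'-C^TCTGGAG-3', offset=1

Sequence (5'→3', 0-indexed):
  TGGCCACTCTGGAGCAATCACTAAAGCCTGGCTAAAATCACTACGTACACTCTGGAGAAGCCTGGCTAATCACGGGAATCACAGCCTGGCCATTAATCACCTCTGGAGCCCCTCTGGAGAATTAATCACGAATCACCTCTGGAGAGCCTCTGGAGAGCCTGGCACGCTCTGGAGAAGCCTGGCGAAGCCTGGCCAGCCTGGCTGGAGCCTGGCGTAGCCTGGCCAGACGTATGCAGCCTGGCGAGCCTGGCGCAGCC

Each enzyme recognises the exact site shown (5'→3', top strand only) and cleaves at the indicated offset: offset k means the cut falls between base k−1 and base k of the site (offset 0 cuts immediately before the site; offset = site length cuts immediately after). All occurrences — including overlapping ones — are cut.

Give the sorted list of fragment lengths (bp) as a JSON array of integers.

Scan for sites:
  AzqIX AATCAC/0: at [15, 35, 67, 76, 94, 123, 130] ⇒ [15, 35, 67, 76, 94, 123, 130]
  GruII AGCCTGGC/0: at [24, 58, 82, 155, 175, 185, 194, 205, 215, 234, 243, 253] ⇒ [24, 58, 82, 155, 175, 185, 194, 205, 215, 234, 243, 253]
  CdoV CTCTGGAG/1: at [6, 49, 100, 111, 136, 147, 166] ⇒ [7, 50, 101, 112, 137, 148, 167]

Pooled cuts: [7, 15, 24, 35, 50, 58, 67, 76, 82, 94, 101, 112, 123, 130, 137, 148, 155, 167, 175, 185, 194, 205, 215, 234, 243, 253]

Fragment lengths:
  7→15: 8 bp
  15→24: 9 bp
  24→35: 11 bp
  35→50: 15 bp
  50→58: 8 bp
  58→67: 9 bp
  67→76: 9 bp
  76→82: 6 bp
  82→94: 12 bp
  94→101: 7 bp
  101→112: 11 bp
  112→123: 11 bp
  123→130: 7 bp
  130→137: 7 bp
  137→148: 11 bp
  148→155: 7 bp
  155→167: 12 bp
  167→175: 8 bp
  175→185: 10 bp
  185→194: 9 bp
  194→205: 11 bp
  205→215: 10 bp
  215→234: 19 bp
  234→243: 9 bp
  243→253: 10 bp
  253→7 (wrap): 257-253+7 = 11 bp

[6,7,7,7,7,8,8,8,9,9,9,9,9,10,10,10,11,11,11,11,11,11,12,12,15,19]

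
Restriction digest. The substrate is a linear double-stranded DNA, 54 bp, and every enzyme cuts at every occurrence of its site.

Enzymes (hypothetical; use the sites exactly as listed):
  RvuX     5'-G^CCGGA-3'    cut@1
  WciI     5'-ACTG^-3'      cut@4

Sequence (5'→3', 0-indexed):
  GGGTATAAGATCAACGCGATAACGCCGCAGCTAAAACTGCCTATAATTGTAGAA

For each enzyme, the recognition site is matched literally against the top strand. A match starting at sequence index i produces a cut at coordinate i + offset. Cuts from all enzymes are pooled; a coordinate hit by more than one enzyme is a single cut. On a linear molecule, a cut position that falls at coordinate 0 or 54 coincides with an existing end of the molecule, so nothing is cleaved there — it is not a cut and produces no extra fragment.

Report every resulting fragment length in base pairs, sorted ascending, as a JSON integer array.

[15,39]

Per-enzyme occurrences:
  RvuX (GCCGGA, off=1): no sites
  WciI (ACTG, off=4): starts [35] → cuts [39]

All cut coordinates (distinct, sorted): [39]

Fragment lengths:
  [0,39): 39 bp
  [39,54): 15 bp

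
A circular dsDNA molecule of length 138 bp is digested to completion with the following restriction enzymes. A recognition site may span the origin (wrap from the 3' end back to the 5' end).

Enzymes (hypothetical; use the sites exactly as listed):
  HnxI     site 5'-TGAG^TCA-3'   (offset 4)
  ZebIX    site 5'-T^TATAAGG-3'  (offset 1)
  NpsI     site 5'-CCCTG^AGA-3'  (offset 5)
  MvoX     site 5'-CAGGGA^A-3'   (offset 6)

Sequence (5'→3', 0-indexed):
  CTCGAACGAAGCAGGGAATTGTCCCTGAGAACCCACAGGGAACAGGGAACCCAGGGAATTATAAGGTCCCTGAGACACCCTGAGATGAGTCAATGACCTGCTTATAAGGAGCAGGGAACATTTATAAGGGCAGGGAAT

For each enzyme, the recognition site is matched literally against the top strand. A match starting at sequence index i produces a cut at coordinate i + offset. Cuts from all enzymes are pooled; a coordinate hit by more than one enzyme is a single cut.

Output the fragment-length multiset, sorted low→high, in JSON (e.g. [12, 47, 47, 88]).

[2,5,7,7,9,10,10,13,13,14,14,15,19]

Per-enzyme occurrences:
  HnxI TGAGTCA/4: at [85] ⇒ [89]
  ZebIX TTATAAGG/1: at [58, 101, 121] ⇒ [59, 102, 122]
  NpsI CCCTGAGA/5: at [22, 67, 77] ⇒ [27, 72, 82]
  MvoX CAGGGAA/6: at [11, 35, 42, 51, 111, 130] ⇒ [17, 41, 48, 57, 117, 136]

All cut coordinates (distinct, sorted): [17, 27, 41, 48, 57, 59, 72, 82, 89, 102, 117, 122, 136]

Fragment lengths:
  17→27: 10 bp
  27→41: 14 bp
  41→48: 7 bp
  48→57: 9 bp
  57→59: 2 bp
  59→72: 13 bp
  72→82: 10 bp
  82→89: 7 bp
  89→102: 13 bp
  102→117: 15 bp
  117→122: 5 bp
  122→136: 14 bp
  136→17 (wrap): 138-136+17 = 19 bp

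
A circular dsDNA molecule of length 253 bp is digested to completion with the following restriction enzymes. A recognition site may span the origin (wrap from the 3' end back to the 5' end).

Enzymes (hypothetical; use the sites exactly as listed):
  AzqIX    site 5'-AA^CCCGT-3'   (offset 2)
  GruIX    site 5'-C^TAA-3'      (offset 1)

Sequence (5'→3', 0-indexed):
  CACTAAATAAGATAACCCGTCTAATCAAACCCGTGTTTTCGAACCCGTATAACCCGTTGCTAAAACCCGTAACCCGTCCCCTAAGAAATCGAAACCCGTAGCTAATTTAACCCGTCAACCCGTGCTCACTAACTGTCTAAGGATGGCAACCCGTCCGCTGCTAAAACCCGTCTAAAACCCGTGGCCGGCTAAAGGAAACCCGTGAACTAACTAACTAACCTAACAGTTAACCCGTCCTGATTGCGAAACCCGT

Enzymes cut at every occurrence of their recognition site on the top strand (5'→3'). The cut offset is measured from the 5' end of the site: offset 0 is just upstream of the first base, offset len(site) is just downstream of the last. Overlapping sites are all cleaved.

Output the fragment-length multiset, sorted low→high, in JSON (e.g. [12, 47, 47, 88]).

[4,4,5,5,5,5,6,6,7,8,8,8,8,8,8,8,9,9,9,9,10,11,12,12,12,12,13,14,18]

Site scan:
  AzqIX (AACCCGT, off=2): starts [13, 27, 41, 50, 63, 70, 92, 108, 116, 147, 164, 175, 196, 228, 246] → cuts [15, 29, 43, 52, 65, 72, 94, 110, 118, 149, 166, 177, 198, 230, 248]
  GruIX (CTAA, off=1): starts [2, 20, 59, 80, 101, 128, 136, 160, 171, 188, 206, 210, 214, 219] → cuts [3, 21, 60, 81, 102, 129, 137, 161, 172, 189, 207, 211, 215, 220]

Pooled cuts: [3, 15, 21, 29, 43, 52, 60, 65, 72, 81, 94, 102, 110, 118, 129, 137, 149, 161, 166, 172, 177, 189, 198, 207, 211, 215, 220, 230, 248]

Fragments:
  3→15: 12 bp
  15→21: 6 bp
  21→29: 8 bp
  29→43: 14 bp
  43→52: 9 bp
  52→60: 8 bp
  60→65: 5 bp
  65→72: 7 bp
  72→81: 9 bp
  81→94: 13 bp
  94→102: 8 bp
  102→110: 8 bp
  110→118: 8 bp
  118→129: 11 bp
  129→137: 8 bp
  137→149: 12 bp
  149→161: 12 bp
  161→166: 5 bp
  166→172: 6 bp
  172→177: 5 bp
  177→189: 12 bp
  189→198: 9 bp
  198→207: 9 bp
  207→211: 4 bp
  211→215: 4 bp
  215→220: 5 bp
  220→230: 10 bp
  230→248: 18 bp
  248→3 (wrap): 253-248+3 = 8 bp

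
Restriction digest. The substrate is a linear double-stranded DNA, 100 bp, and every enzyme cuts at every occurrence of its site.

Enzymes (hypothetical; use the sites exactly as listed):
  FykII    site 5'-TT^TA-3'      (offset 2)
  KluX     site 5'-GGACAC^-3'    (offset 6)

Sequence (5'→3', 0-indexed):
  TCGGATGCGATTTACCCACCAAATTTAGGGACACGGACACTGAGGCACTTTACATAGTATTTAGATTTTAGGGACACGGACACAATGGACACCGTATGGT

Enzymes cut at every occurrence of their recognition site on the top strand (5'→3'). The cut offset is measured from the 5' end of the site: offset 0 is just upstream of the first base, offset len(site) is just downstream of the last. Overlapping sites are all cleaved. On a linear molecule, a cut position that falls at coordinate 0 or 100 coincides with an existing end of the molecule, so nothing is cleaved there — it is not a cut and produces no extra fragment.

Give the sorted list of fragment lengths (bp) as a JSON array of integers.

[6,6,7,8,9,9,9,10,11,12,13]

Scan for sites:
  FykII TTTA/2: at [10, 23, 48, 59, 66] ⇒ [12, 25, 50, 61, 68]
  KluX GGACAC/6: at [28, 34, 71, 77, 86] ⇒ [34, 40, 77, 83, 92]

All cut coordinates (distinct, sorted): [12, 25, 34, 40, 50, 61, 68, 77, 83, 92]

Fragment lengths:
  [0,12): 12 bp
  [12,25): 13 bp
  [25,34): 9 bp
  [34,40): 6 bp
  [40,50): 10 bp
  [50,61): 11 bp
  [61,68): 7 bp
  [68,77): 9 bp
  [77,83): 6 bp
  [83,92): 9 bp
  [92,100): 8 bp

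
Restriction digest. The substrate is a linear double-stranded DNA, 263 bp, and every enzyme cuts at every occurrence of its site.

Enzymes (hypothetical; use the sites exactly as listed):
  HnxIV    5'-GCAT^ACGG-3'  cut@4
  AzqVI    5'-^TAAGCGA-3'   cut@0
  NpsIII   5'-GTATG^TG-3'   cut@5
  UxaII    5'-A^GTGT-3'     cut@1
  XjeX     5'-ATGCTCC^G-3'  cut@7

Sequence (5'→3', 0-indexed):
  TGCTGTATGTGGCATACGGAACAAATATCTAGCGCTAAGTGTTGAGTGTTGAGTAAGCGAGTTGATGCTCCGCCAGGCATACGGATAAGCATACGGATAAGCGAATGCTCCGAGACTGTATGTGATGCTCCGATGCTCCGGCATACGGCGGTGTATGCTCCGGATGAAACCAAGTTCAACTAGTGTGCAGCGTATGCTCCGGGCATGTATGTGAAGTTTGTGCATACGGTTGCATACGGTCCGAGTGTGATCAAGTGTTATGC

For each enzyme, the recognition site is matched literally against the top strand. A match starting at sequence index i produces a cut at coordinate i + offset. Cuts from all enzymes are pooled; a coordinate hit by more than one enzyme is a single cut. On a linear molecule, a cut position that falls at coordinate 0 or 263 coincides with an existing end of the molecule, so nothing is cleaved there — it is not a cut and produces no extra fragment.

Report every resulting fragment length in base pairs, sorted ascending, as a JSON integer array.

Per-enzyme occurrences:
  HnxIV GCATACGG/4: at [11, 76, 88, 140, 221, 231] ⇒ [15, 80, 92, 144, 225, 235]
  AzqVI TAAGCGA/0: at [53, 97] ⇒ [53, 97]
  NpsIII GTATGTG/5: at [4, 117, 206] ⇒ [9, 122, 211]
  UxaII AGTGT/1: at [37, 44, 181, 243, 253] ⇒ [38, 45, 182, 244, 254]
  XjeX ATGCTCCG/7: at [64, 104, 124, 132, 154, 193] ⇒ [71, 111, 131, 139, 161, 200]

Pooled cuts: [9, 15, 38, 45, 53, 71, 80, 92, 97, 111, 122, 131, 139, 144, 161, 182, 200, 211, 225, 235, 244, 254]

Fragments:
  [0,9): 9 bp
  [9,15): 6 bp
  [15,38): 23 bp
  [38,45): 7 bp
  [45,53): 8 bp
  [53,71): 18 bp
  [71,80): 9 bp
  [80,92): 12 bp
  [92,97): 5 bp
  [97,111): 14 bp
  [111,122): 11 bp
  [122,131): 9 bp
  [131,139): 8 bp
  [139,144): 5 bp
  [144,161): 17 bp
  [161,182): 21 bp
  [182,200): 18 bp
  [200,211): 11 bp
  [211,225): 14 bp
  [225,235): 10 bp
  [235,244): 9 bp
  [244,254): 10 bp
  [254,263): 9 bp

[5,5,6,7,8,8,9,9,9,9,9,10,10,11,11,12,14,14,17,18,18,21,23]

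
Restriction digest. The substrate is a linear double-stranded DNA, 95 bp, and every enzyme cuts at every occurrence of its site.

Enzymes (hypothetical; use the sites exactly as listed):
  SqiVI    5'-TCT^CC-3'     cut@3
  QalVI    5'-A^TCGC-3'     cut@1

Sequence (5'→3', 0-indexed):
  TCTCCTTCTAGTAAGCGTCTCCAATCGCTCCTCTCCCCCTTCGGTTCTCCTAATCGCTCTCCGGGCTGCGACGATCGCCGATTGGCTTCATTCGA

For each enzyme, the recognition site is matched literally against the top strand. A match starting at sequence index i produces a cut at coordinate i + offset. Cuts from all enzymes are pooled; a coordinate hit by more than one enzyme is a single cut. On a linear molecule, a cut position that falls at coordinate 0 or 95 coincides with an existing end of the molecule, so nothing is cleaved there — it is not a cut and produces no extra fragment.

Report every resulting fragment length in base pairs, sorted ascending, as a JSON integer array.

[3,4,5,7,10,14,14,17,21]

Site scan:
  SqiVI TCTCC/3: at [0, 17, 31, 45, 57] ⇒ [3, 20, 34, 48, 60]
  QalVI ATCGC/1: at [23, 52, 73] ⇒ [24, 53, 74]

All cut coordinates (distinct, sorted): [3, 20, 24, 34, 48, 53, 60, 74]

Fragments:
  [0,3): 3 bp
  [3,20): 17 bp
  [20,24): 4 bp
  [24,34): 10 bp
  [34,48): 14 bp
  [48,53): 5 bp
  [53,60): 7 bp
  [60,74): 14 bp
  [74,95): 21 bp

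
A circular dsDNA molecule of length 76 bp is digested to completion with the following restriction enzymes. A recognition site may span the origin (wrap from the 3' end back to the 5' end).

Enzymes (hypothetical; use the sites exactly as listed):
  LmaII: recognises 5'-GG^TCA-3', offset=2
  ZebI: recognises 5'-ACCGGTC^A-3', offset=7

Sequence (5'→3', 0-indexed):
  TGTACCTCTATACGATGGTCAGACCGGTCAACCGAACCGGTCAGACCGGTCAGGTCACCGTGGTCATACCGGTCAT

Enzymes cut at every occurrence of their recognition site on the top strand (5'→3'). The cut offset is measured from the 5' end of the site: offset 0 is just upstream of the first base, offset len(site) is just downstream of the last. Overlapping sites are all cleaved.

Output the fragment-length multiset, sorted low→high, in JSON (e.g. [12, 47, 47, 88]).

[2,2,2,2,3,7,9,9,9,11,20]

Per-enzyme occurrences:
  LmaII (GGTCA, off=2): starts [16, 25, 38, 47, 52, 61, 70] → cuts [18, 27, 40, 49, 54, 63, 72]
  ZebI (ACCGGTCA, off=7): starts [22, 35, 44, 67] → cuts [29, 42, 51, 74]

All cut coordinates (distinct, sorted): [18, 27, 29, 40, 42, 49, 51, 54, 63, 72, 74]

Fragments:
  18→27: 9 bp
  27→29: 2 bp
  29→40: 11 bp
  40→42: 2 bp
  42→49: 7 bp
  49→51: 2 bp
  51→54: 3 bp
  54→63: 9 bp
  63→72: 9 bp
  72→74: 2 bp
  74→18 (wrap): 76-74+18 = 20 bp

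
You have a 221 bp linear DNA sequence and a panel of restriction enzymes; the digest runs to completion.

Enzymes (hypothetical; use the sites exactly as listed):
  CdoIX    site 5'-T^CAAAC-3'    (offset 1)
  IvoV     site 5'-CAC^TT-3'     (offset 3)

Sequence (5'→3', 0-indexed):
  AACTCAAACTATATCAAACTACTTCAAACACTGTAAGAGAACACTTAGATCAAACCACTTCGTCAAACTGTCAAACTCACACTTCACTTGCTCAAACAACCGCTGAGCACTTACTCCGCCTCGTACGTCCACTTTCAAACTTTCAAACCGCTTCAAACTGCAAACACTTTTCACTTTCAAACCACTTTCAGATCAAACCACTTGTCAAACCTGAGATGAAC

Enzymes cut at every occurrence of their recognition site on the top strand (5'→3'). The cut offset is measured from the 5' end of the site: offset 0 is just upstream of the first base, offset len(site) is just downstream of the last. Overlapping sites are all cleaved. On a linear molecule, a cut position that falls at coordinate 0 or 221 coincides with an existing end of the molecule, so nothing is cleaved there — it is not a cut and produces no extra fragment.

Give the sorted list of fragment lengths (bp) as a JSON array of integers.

[3,3,4,4,5,5,5,6,7,8,8,8,8,8,8,10,10,10,11,14,16,18,20,22]

Per-enzyme occurrences:
  CdoIX TCAAAC/1: at [3, 13, 23, 49, 62, 70, 91, 134, 142, 152, 176, 192, 204] ⇒ [4, 14, 24, 50, 63, 71, 92, 135, 143, 153, 177, 193, 205]
  IvoV CACTT/3: at [41, 55, 79, 84, 107, 129, 164, 171, 182, 198] ⇒ [44, 58, 82, 87, 110, 132, 167, 174, 185, 201]

All cut coordinates (distinct, sorted): [4, 14, 24, 44, 50, 58, 63, 71, 82, 87, 92, 110, 132, 135, 143, 153, 167, 174, 177, 185, 193, 201, 205]

Fragments:
  [0,4): 4 bp
  [4,14): 10 bp
  [14,24): 10 bp
  [24,44): 20 bp
  [44,50): 6 bp
  [50,58): 8 bp
  [58,63): 5 bp
  [63,71): 8 bp
  [71,82): 11 bp
  [82,87): 5 bp
  [87,92): 5 bp
  [92,110): 18 bp
  [110,132): 22 bp
  [132,135): 3 bp
  [135,143): 8 bp
  [143,153): 10 bp
  [153,167): 14 bp
  [167,174): 7 bp
  [174,177): 3 bp
  [177,185): 8 bp
  [185,193): 8 bp
  [193,201): 8 bp
  [201,205): 4 bp
  [205,221): 16 bp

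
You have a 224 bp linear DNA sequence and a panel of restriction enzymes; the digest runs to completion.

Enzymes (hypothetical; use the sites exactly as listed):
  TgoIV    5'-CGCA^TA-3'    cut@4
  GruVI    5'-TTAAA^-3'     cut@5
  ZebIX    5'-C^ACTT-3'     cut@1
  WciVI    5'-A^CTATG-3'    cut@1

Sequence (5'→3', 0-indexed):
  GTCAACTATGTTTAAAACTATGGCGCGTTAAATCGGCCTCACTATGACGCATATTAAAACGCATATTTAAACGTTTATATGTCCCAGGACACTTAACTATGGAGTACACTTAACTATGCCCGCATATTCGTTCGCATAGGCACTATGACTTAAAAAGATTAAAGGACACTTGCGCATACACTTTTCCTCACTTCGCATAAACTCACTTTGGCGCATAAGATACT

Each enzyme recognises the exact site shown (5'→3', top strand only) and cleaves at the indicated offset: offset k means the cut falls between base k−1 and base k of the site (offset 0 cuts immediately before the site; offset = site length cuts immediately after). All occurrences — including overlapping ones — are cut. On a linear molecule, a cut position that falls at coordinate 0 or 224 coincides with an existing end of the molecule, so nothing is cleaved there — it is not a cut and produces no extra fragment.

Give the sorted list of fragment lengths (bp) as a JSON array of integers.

[1,3,4,5,5,6,6,6,7,7,8,8,9,9,9,9,10,10,11,11,11,11,12,12,15,19]

Per-enzyme occurrences:
  TgoIV (CGCATA, off=4): starts [47, 59, 120, 132, 172, 193, 211] → cuts [51, 63, 124, 136, 176, 197, 215]
  GruVI (TTAAA, off=5): starts [11, 27, 53, 66, 149, 158] → cuts [16, 32, 58, 71, 154, 163]
  ZebIX (CACTT, off=1): starts [89, 106, 166, 178, 188, 203] → cuts [90, 107, 167, 179, 189, 204]
  WciVI (ACTATG, off=1): starts [4, 16, 40, 95, 112, 141] → cuts [5, 17, 41, 96, 113, 142]

Pooled cuts: [5, 16, 17, 32, 41, 51, 58, 63, 71, 90, 96, 107, 113, 124, 136, 142, 154, 163, 167, 176, 179, 189, 197, 204, 215]

Fragments:
  [0,5): 5 bp
  [5,16): 11 bp
  [16,17): 1 bp
  [17,32): 15 bp
  [32,41): 9 bp
  [41,51): 10 bp
  [51,58): 7 bp
  [58,63): 5 bp
  [63,71): 8 bp
  [71,90): 19 bp
  [90,96): 6 bp
  [96,107): 11 bp
  [107,113): 6 bp
  [113,124): 11 bp
  [124,136): 12 bp
  [136,142): 6 bp
  [142,154): 12 bp
  [154,163): 9 bp
  [163,167): 4 bp
  [167,176): 9 bp
  [176,179): 3 bp
  [179,189): 10 bp
  [189,197): 8 bp
  [197,204): 7 bp
  [204,215): 11 bp
  [215,224): 9 bp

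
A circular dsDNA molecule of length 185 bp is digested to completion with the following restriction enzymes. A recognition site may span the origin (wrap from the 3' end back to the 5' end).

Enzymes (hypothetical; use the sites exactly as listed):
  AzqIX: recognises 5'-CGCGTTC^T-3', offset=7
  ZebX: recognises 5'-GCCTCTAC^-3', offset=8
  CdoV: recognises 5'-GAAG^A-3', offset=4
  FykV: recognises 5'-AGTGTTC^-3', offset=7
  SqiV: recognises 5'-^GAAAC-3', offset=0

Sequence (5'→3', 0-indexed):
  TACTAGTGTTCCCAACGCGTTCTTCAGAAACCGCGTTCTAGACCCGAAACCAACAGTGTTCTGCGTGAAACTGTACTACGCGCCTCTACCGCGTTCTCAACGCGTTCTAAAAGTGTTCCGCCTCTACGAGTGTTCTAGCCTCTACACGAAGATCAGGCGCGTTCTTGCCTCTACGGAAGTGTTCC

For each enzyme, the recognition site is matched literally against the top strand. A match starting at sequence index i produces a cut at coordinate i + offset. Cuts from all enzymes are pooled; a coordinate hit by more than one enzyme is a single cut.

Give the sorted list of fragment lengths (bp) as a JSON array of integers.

Site scan:
  AzqIX CGCGTTCT/7: at [15, 31, 89, 100, 157] ⇒ [22, 38, 96, 107, 164]
  ZebX GCCTCTAC/8: at [81, 119, 137, 166] ⇒ [89, 127, 145, 174]
  CdoV GAAGA/4: at [147] ⇒ [151]
  FykV AGTGTTC/7: at [4, 54, 111, 128, 177] ⇒ [11, 61, 118, 135, 184]
  SqiV GAAAC/0: at [26, 45, 66] ⇒ [26, 45, 66]

All cut coordinates (distinct, sorted): [11, 22, 26, 38, 45, 61, 66, 89, 96, 107, 118, 127, 135, 145, 151, 164, 174, 184]

Fragment lengths:
  11→22: 11 bp
  22→26: 4 bp
  26→38: 12 bp
  38→45: 7 bp
  45→61: 16 bp
  61→66: 5 bp
  66→89: 23 bp
  89→96: 7 bp
  96→107: 11 bp
  107→118: 11 bp
  118→127: 9 bp
  127→135: 8 bp
  135→145: 10 bp
  145→151: 6 bp
  151→164: 13 bp
  164→174: 10 bp
  174→184: 10 bp
  184→11 (wrap): 185-184+11 = 12 bp

[4,5,6,7,7,8,9,10,10,10,11,11,11,12,12,13,16,23]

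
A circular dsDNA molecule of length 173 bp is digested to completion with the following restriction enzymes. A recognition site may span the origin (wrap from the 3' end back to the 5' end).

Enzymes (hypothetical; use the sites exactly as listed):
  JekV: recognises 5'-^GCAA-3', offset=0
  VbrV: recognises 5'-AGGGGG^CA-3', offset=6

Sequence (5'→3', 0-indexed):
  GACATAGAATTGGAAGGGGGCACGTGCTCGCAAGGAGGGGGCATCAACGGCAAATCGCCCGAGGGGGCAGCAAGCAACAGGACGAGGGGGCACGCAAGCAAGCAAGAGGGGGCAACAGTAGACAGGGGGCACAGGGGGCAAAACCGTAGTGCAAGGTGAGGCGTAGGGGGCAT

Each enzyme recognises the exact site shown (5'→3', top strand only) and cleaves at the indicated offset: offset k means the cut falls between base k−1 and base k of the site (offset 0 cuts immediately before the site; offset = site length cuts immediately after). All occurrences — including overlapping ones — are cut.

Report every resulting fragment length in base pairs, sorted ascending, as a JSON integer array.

Site scan:
  JekV (GCAA, off=0): starts [29, 49, 69, 73, 93, 97, 101, 111, 137, 150] → cuts [29, 49, 69, 73, 93, 97, 101, 111, 137, 150]
  VbrV (AGGGGGCA, off=6): starts [14, 35, 61, 84, 106, 123, 132, 164] → cuts [20, 41, 67, 90, 112, 129, 138, 170]

All cut coordinates (distinct, sorted): [20, 29, 41, 49, 67, 69, 73, 90, 93, 97, 101, 111, 112, 129, 137, 138, 150, 170]

Fragments:
  20→29: 9 bp
  29→41: 12 bp
  41→49: 8 bp
  49→67: 18 bp
  67→69: 2 bp
  69→73: 4 bp
  73→90: 17 bp
  90→93: 3 bp
  93→97: 4 bp
  97→101: 4 bp
  101→111: 10 bp
  111→112: 1 bp
  112→129: 17 bp
  129→137: 8 bp
  137→138: 1 bp
  138→150: 12 bp
  150→170: 20 bp
  170→20 (wrap): 173-170+20 = 23 bp

[1,1,2,3,4,4,4,8,8,9,10,12,12,17,17,18,20,23]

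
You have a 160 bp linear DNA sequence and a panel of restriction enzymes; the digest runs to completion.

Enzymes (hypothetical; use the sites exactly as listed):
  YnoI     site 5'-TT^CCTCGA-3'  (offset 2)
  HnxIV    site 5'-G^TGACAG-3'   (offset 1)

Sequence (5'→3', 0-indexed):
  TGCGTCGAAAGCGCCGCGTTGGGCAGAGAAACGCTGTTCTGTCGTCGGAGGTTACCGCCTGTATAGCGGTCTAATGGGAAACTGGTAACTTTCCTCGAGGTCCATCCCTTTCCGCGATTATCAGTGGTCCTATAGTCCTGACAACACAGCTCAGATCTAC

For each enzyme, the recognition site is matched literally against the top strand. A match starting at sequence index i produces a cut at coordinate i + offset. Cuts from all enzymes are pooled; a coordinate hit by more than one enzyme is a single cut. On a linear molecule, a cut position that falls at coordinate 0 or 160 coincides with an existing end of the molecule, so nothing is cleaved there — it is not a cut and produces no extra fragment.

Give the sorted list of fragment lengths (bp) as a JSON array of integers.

[68,92]

Scan for sites:
  YnoI TTCCTCGA/2: at [90] ⇒ [92]
  HnxIV (GTGACAG, off=1): no sites

All cut coordinates (distinct, sorted): [92]

Fragments:
  [0,92): 92 bp
  [92,160): 68 bp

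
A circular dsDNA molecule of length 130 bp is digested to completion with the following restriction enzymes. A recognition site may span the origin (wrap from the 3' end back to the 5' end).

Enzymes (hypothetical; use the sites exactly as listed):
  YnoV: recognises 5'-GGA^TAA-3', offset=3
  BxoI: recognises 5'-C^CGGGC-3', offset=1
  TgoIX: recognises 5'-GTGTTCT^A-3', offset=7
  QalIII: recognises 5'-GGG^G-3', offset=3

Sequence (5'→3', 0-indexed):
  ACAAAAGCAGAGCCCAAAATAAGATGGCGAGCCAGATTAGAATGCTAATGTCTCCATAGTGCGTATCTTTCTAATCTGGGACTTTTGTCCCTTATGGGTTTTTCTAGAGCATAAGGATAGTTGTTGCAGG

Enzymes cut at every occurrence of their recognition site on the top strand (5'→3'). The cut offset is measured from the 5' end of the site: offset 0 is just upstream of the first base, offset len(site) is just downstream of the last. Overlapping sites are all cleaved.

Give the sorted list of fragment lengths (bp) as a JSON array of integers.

Scan for sites:
  YnoV (GGATAA, off=3): no sites
  BxoI (CCGGGC, off=1): no sites
  TgoIX (GTGTTCTA, off=7): no sites
  QalIII (GGGG, off=3): no sites

Pooled cuts: ∅

Fragments:
  no cuts → one circular fragment of 130 bp

[130]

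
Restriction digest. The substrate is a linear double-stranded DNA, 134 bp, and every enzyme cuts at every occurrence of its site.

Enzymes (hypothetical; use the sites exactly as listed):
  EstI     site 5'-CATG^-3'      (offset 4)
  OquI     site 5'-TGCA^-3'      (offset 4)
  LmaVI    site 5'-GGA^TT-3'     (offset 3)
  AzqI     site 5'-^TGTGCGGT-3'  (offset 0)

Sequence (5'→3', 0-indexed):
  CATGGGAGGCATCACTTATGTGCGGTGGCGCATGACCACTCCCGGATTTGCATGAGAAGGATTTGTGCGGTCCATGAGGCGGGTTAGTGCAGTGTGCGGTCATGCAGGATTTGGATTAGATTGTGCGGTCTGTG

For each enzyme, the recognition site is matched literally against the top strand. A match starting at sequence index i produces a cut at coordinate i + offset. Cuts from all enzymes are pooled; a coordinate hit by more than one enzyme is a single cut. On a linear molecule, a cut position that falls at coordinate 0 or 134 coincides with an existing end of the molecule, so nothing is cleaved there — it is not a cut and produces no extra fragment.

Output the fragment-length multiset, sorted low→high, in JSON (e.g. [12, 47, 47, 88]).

[1,2,2,2,3,4,6,6,6,7,12,12,13,13,14,15,16]

Scan for sites:
  EstI (CATG, off=4): starts [0, 30, 50, 72, 100] → cuts [4, 34, 54, 76, 104]
  OquI (TGCA, off=4): starts [48, 87, 102] → cuts [52, 91, 106]
  LmaVI (GGATT, off=3): starts [43, 58, 106, 112] → cuts [46, 61, 109, 115]
  AzqI (TGTGCGGT, off=0): starts [18, 63, 92, 121] → cuts [18, 63, 92, 121]

All cut coordinates (distinct, sorted): [4, 18, 34, 46, 52, 54, 61, 63, 76, 91, 92, 104, 106, 109, 115, 121]

Fragment lengths:
  [0,4): 4 bp
  [4,18): 14 bp
  [18,34): 16 bp
  [34,46): 12 bp
  [46,52): 6 bp
  [52,54): 2 bp
  [54,61): 7 bp
  [61,63): 2 bp
  [63,76): 13 bp
  [76,91): 15 bp
  [91,92): 1 bp
  [92,104): 12 bp
  [104,106): 2 bp
  [106,109): 3 bp
  [109,115): 6 bp
  [115,121): 6 bp
  [121,134): 13 bp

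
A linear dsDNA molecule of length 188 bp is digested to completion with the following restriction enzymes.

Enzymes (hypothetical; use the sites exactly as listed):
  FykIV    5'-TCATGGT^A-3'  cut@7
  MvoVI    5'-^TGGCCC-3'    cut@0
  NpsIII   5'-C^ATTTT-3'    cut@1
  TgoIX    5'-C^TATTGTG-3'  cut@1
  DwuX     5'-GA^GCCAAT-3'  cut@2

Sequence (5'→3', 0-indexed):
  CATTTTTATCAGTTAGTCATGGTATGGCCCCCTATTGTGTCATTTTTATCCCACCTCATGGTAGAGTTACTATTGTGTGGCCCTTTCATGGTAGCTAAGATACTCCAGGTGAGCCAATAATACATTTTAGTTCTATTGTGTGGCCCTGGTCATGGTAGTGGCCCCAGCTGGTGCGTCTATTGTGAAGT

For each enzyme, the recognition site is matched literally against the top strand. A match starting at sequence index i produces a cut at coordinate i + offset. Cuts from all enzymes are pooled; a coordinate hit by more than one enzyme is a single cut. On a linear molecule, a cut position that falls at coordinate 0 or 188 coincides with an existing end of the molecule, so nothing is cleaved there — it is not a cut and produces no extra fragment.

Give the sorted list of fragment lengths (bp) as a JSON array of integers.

Scan for sites:
  FykIV (TCATGGTA, off=7): starts [16, 55, 85, 149] → cuts [23, 62, 92, 156]
  MvoVI (TGGCCC, off=0): starts [24, 77, 140, 158] → cuts [24, 77, 140, 158]
  NpsIII (CATTTT, off=1): starts [0, 40, 122] → cuts [1, 41, 123]
  TgoIX (CTATTGTG, off=1): starts [31, 69, 132, 176] → cuts [32, 70, 133, 177]
  DwuX (GAGCCAAT, off=2): starts [110] → cuts [112]

Pooled cuts: [1, 23, 24, 32, 41, 62, 70, 77, 92, 112, 123, 133, 140, 156, 158, 177]

Fragment lengths:
  [0,1): 1 bp
  [1,23): 22 bp
  [23,24): 1 bp
  [24,32): 8 bp
  [32,41): 9 bp
  [41,62): 21 bp
  [62,70): 8 bp
  [70,77): 7 bp
  [77,92): 15 bp
  [92,112): 20 bp
  [112,123): 11 bp
  [123,133): 10 bp
  [133,140): 7 bp
  [140,156): 16 bp
  [156,158): 2 bp
  [158,177): 19 bp
  [177,188): 11 bp

[1,1,2,7,7,8,8,9,10,11,11,15,16,19,20,21,22]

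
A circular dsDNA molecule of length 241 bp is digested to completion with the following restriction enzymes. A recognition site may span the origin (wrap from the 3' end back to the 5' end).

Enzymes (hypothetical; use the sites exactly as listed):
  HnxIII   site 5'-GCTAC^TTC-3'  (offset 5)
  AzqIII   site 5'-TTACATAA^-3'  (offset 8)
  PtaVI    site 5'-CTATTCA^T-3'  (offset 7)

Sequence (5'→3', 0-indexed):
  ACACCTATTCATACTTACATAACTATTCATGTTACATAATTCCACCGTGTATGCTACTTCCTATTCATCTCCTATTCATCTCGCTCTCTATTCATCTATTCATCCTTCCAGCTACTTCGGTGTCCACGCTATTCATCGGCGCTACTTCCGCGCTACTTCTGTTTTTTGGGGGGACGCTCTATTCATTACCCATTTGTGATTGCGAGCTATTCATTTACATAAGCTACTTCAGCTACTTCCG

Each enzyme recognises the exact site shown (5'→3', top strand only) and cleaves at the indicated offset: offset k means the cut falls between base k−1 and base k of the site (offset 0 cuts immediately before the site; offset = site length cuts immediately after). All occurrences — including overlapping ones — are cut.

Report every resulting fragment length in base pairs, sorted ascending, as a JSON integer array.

Site scan:
  HnxIII GCTACTTC/5: at [52, 110, 140, 151, 222, 231] ⇒ [57, 115, 145, 156, 227, 236]
  AzqIII TTACATAA/8: at [14, 31, 214] ⇒ [22, 39, 222]
  PtaVI CTATTCAT/7: at [4, 22, 60, 71, 87, 95, 128, 178, 206] ⇒ [11, 29, 67, 78, 94, 102, 135, 185, 213]

Pooled cuts: [11, 22, 29, 39, 57, 67, 78, 94, 102, 115, 135, 145, 156, 185, 213, 222, 227, 236]

Fragments:
  11→22: 11 bp
  22→29: 7 bp
  29→39: 10 bp
  39→57: 18 bp
  57→67: 10 bp
  67→78: 11 bp
  78→94: 16 bp
  94→102: 8 bp
  102→115: 13 bp
  115→135: 20 bp
  135→145: 10 bp
  145→156: 11 bp
  156→185: 29 bp
  185→213: 28 bp
  213→222: 9 bp
  222→227: 5 bp
  227→236: 9 bp
  236→11 (wrap): 241-236+11 = 16 bp

[5,7,8,9,9,10,10,10,11,11,11,13,16,16,18,20,28,29]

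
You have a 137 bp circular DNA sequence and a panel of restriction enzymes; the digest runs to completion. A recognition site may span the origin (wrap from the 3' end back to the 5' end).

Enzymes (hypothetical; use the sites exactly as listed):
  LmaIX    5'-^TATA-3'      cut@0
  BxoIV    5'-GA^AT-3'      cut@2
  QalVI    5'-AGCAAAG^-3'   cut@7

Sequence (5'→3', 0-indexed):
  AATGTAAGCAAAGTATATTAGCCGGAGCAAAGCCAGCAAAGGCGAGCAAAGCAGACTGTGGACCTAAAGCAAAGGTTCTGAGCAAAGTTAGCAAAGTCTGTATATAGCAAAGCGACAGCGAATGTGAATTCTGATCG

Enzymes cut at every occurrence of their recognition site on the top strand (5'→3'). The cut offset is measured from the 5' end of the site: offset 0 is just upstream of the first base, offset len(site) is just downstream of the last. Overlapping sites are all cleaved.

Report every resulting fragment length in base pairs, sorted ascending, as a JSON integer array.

Scan for sites:
  LmaIX (TATA, off=0): starts [13, 100, 102] → cuts [13, 100, 102]
  BxoIV (GAAT, off=2): starts [119, 125, 136] → cuts [1, 121, 127]
  QalVI (AGCAAAG, off=7): starts [6, 25, 34, 44, 67, 80, 89, 105] → cuts [13, 32, 41, 51, 74, 87, 96, 112]

Pooled cuts: [1, 13, 32, 41, 51, 74, 87, 96, 100, 102, 112, 121, 127]

Fragments:
  1→13: 12 bp
  13→32: 19 bp
  32→41: 9 bp
  41→51: 10 bp
  51→74: 23 bp
  74→87: 13 bp
  87→96: 9 bp
  96→100: 4 bp
  100→102: 2 bp
  102→112: 10 bp
  112→121: 9 bp
  121→127: 6 bp
  127→1 (wrap): 137-127+1 = 11 bp

[2,4,6,9,9,9,10,10,11,12,13,19,23]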